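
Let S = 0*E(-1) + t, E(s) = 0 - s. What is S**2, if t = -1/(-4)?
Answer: 1/16 ≈ 0.062500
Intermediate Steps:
t = 1/4 (t = -1*(-1/4) = 1/4 ≈ 0.25000)
E(s) = -s
S = 1/4 (S = 0*(-1*(-1)) + 1/4 = 0*1 + 1/4 = 0 + 1/4 = 1/4 ≈ 0.25000)
S**2 = (1/4)**2 = 1/16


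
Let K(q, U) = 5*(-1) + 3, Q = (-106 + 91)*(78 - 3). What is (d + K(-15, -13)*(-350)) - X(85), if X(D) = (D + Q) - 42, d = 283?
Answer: 2065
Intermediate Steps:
Q = -1125 (Q = -15*75 = -1125)
K(q, U) = -2 (K(q, U) = -5 + 3 = -2)
X(D) = -1167 + D (X(D) = (D - 1125) - 42 = (-1125 + D) - 42 = -1167 + D)
(d + K(-15, -13)*(-350)) - X(85) = (283 - 2*(-350)) - (-1167 + 85) = (283 + 700) - 1*(-1082) = 983 + 1082 = 2065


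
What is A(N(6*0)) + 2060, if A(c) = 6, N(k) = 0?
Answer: 2066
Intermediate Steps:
A(N(6*0)) + 2060 = 6 + 2060 = 2066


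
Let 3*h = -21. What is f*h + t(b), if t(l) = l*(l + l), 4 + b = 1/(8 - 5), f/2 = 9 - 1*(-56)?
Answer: -7948/9 ≈ -883.11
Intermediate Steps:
f = 130 (f = 2*(9 - 1*(-56)) = 2*(9 + 56) = 2*65 = 130)
b = -11/3 (b = -4 + 1/(8 - 5) = -4 + 1/3 = -11/3 ≈ -3.6667)
t(l) = 2*l**2 (t(l) = l*(2*l) = 2*l**2)
h = -7 (h = (1/3)*(-21) = -7)
f*h + t(b) = 130*(-7) + 2*(-11/3)**2 = -910 + 2*(121/9) = -910 + 242/9 = -7948/9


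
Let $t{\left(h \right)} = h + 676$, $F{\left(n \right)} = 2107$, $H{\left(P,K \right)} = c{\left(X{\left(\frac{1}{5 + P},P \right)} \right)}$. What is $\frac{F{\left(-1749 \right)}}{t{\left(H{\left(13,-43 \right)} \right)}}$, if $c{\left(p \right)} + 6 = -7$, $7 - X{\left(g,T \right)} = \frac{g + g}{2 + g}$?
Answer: $\frac{2107}{663} \approx 3.178$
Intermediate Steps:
$X{\left(g,T \right)} = 7 - \frac{2 g}{2 + g}$ ($X{\left(g,T \right)} = 7 - \frac{g + g}{2 + g} = 7 - \frac{2 g}{2 + g}$)
$c{\left(p \right)} = -13$ ($c{\left(p \right)} = -6 - 7 = -13$)
$H{\left(P,K \right)} = -13$
$t{\left(h \right)} = 676 + h$
$\frac{F{\left(-1749 \right)}}{t{\left(H{\left(13,-43 \right)} \right)}} = \frac{2107}{676 - 13} = \frac{2107}{663}$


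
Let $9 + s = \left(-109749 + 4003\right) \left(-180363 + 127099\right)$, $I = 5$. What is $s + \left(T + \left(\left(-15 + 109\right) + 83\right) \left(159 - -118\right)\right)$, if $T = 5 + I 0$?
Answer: $5632503969$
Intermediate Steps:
$s = 5632454935$ ($s = -9 + \left(-109749 + 4003\right) \left(-180363 + 127099\right) = -9 - -5632454944 = -9 + 5632454944 = 5632454935$)
$T = 5$ ($T = 5 + 5 \cdot 0 = 5 + 0 = 5$)
$s + \left(T + \left(\left(-15 + 109\right) + 83\right) \left(159 - -118\right)\right) = 5632454935 + \left(5 + \left(\left(-15 + 109\right) + 83\right) \left(159 - -118\right)\right) = 5632454935 + \left(5 + \left(94 + 83\right) \left(159 + 118\right)\right) = 5632454935 + \left(5 + 177 \cdot 277\right) = 5632454935 + \left(5 + 49029\right) = 5632454935 + 49034 = 5632503969$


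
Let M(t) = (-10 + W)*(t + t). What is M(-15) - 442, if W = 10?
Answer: -442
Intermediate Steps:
M(t) = 0 (M(t) = (-10 + 10)*(t + t) = 0*(2*t) = 0)
M(-15) - 442 = 0 - 442 = -442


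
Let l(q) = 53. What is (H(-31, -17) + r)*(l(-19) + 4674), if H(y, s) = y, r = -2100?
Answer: -10073237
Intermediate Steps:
(H(-31, -17) + r)*(l(-19) + 4674) = (-31 - 2100)*(53 + 4674) = -2131*4727 = -10073237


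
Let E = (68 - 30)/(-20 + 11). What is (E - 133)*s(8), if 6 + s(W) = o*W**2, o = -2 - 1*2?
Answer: 323570/9 ≈ 35952.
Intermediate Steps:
o = -4 (o = -2 - 2 = -4)
E = -38/9 (E = 38/(-9) = 38*(-1/9) = -38/9 ≈ -4.2222)
s(W) = -6 - 4*W**2
(E - 133)*s(8) = (-38/9 - 133)*(-6 - 4*8**2) = -1235*(-6 - 4*64)/9 = -1235*(-6 - 256)/9 = -1235/9*(-262) = 323570/9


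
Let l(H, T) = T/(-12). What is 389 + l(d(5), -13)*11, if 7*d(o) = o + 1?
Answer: 4811/12 ≈ 400.92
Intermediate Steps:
d(o) = ⅐ + o/7 (d(o) = (o + 1)/7 = (1 + o)/7 = ⅐ + o/7)
l(H, T) = -T/12 (l(H, T) = T*(-1/12) = -T/12)
389 + l(d(5), -13)*11 = 389 - 1/12*(-13)*11 = 389 + (13/12)*11 = 389 + 143/12 = 4811/12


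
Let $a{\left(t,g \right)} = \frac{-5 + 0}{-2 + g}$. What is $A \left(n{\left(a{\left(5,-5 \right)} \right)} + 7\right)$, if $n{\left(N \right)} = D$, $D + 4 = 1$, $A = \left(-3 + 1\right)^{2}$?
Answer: $16$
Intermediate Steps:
$a{\left(t,g \right)} = - \frac{5}{-2 + g}$
$A = 4$ ($A = \left(-2\right)^{2} = 4$)
$D = -3$ ($D = -4 + 1 = -3$)
$n{\left(N \right)} = -3$
$A \left(n{\left(a{\left(5,-5 \right)} \right)} + 7\right) = 4 \left(-3 + 7\right) = 4 \cdot 4 = 16$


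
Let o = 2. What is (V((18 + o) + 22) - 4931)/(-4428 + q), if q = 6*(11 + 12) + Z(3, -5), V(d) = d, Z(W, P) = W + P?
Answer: 4889/4292 ≈ 1.1391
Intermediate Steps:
Z(W, P) = P + W
q = 136 (q = 6*(11 + 12) + (-5 + 3) = 6*23 - 2 = 138 - 2 = 136)
(V((18 + o) + 22) - 4931)/(-4428 + q) = (((18 + 2) + 22) - 4931)/(-4428 + 136) = ((20 + 22) - 4931)/(-4292) = (42 - 4931)*(-1/4292) = -4889*(-1/4292) = 4889/4292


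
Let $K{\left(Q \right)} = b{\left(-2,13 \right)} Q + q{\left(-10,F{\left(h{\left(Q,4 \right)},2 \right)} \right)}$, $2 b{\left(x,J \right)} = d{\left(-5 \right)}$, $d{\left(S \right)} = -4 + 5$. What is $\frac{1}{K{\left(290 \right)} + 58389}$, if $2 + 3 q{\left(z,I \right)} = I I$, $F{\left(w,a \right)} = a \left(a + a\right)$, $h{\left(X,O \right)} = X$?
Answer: $\frac{3}{175664} \approx 1.7078 \cdot 10^{-5}$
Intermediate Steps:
$d{\left(S \right)} = 1$
$b{\left(x,J \right)} = \frac{1}{2}$ ($b{\left(x,J \right)} = \frac{1}{2} \cdot 1 = \frac{1}{2}$)
$F{\left(w,a \right)} = 2 a^{2}$ ($F{\left(w,a \right)} = a 2 a = 2 a^{2}$)
$q{\left(z,I \right)} = - \frac{2}{3} + \frac{I^{2}}{3}$ ($q{\left(z,I \right)} = - \frac{2}{3} + \frac{I I}{3} = - \frac{2}{3} + \frac{I^{2}}{3}$)
$K{\left(Q \right)} = \frac{62}{3} + \frac{Q}{2}$ ($K{\left(Q \right)} = \frac{Q}{2} - \left(\frac{2}{3} - \frac{\left(2 \cdot 2^{2}\right)^{2}}{3}\right) = \frac{Q}{2} - \left(\frac{2}{3} - \frac{\left(2 \cdot 4\right)^{2}}{3}\right) = \frac{Q}{2} - \left(\frac{2}{3} - \frac{8^{2}}{3}\right) = \frac{Q}{2} + \left(- \frac{2}{3} + \frac{1}{3} \cdot 64\right) = \frac{Q}{2} + \left(- \frac{2}{3} + \frac{64}{3}\right) = \frac{Q}{2} + \frac{62}{3} = \frac{62}{3} + \frac{Q}{2}$)
$\frac{1}{K{\left(290 \right)} + 58389} = \frac{1}{\left(\frac{62}{3} + \frac{1}{2} \cdot 290\right) + 58389} = \frac{1}{\left(\frac{62}{3} + 145\right) + 58389} = \frac{1}{\frac{497}{3} + 58389} = \frac{1}{\frac{175664}{3}} = \frac{3}{175664}$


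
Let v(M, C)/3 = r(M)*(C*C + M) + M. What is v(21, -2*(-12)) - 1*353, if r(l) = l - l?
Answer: -290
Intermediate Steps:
r(l) = 0
v(M, C) = 3*M (v(M, C) = 3*(0*(C*C + M) + M) = 3*(0*(C² + M) + M) = 3*(0*(M + C²) + M) = 3*(0 + M) = 3*M)
v(21, -2*(-12)) - 1*353 = 3*21 - 1*353 = 63 - 353 = -290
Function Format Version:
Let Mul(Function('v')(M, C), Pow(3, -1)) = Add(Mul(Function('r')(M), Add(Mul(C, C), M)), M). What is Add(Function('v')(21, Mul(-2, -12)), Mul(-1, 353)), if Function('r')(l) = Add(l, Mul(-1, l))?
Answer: -290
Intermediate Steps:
Function('r')(l) = 0
Function('v')(M, C) = Mul(3, M) (Function('v')(M, C) = Mul(3, Add(Mul(0, Add(Mul(C, C), M)), M)) = Mul(3, Add(Mul(0, Add(Pow(C, 2), M)), M)) = Mul(3, Add(Mul(0, Add(M, Pow(C, 2))), M)) = Mul(3, Add(0, M)) = Mul(3, M))
Add(Function('v')(21, Mul(-2, -12)), Mul(-1, 353)) = Add(Mul(3, 21), Mul(-1, 353)) = Add(63, -353) = -290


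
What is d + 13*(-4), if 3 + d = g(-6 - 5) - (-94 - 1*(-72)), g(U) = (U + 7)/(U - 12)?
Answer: -755/23 ≈ -32.826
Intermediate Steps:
g(U) = (7 + U)/(-12 + U)
d = 441/23 (d = -3 + ((7 + (-6 - 5))/(-12 + (-6 - 5)) - (-94 - 1*(-72))) = -3 + ((7 - 11)/(-12 - 11) - (-94 + 72)) = -3 + (-4/(-23) - 1*(-22)) = -3 + (-1/23*(-4) + 22) = -3 + (4/23 + 22) = -3 + 510/23 = 441/23 ≈ 19.174)
d + 13*(-4) = 441/23 + 13*(-4) = 441/23 - 52 = -755/23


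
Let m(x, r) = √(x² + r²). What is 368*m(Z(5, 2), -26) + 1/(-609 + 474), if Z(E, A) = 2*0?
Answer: 1291679/135 ≈ 9568.0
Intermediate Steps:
Z(E, A) = 0
m(x, r) = √(r² + x²)
368*m(Z(5, 2), -26) + 1/(-609 + 474) = 368*√((-26)² + 0²) + 1/(-609 + 474) = 368*√(676 + 0) + 1/(-135) = 368*√676 - 1/135 = 368*26 - 1/135 = 9568 - 1/135 = 1291679/135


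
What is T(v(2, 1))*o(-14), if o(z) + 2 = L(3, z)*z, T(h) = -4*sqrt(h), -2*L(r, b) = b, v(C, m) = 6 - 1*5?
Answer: 400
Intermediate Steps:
v(C, m) = 1 (v(C, m) = 6 - 5 = 1)
L(r, b) = -b/2
o(z) = -2 - z**2/2 (o(z) = -2 + (-z/2)*z = -2 - z**2/2)
T(v(2, 1))*o(-14) = (-4*sqrt(1))*(-2 - 1/2*(-14)**2) = (-4*1)*(-2 - 1/2*196) = -4*(-2 - 98) = -4*(-100) = 400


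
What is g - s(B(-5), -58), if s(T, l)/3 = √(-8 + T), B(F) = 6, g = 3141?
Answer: 3141 - 3*I*√2 ≈ 3141.0 - 4.2426*I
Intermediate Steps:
s(T, l) = 3*√(-8 + T)
g - s(B(-5), -58) = 3141 - 3*√(-8 + 6) = 3141 - 3*√(-2) = 3141 - 3*I*√2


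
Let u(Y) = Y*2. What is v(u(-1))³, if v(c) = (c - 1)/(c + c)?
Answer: 27/64 ≈ 0.42188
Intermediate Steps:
u(Y) = 2*Y
v(c) = (-1 + c)/(2*c) (v(c) = (-1 + c)/((2*c)) = (-1 + c)*(1/(2*c)) = (-1 + c)/(2*c))
v(u(-1))³ = ((-1 + 2*(-1))/(2*((2*(-1)))))³ = ((½)*(-1 - 2)/(-2))³ = ((½)*(-½)*(-3))³ = (¾)³ = 27/64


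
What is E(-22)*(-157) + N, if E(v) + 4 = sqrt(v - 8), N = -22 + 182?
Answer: 788 - 157*I*sqrt(30) ≈ 788.0 - 859.92*I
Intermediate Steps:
N = 160
E(v) = -4 + sqrt(-8 + v) (E(v) = -4 + sqrt(v - 8) = -4 + sqrt(-8 + v))
E(-22)*(-157) + N = (-4 + sqrt(-8 - 22))*(-157) + 160 = (-4 + sqrt(-30))*(-157) + 160 = (-4 + I*sqrt(30))*(-157) + 160 = (628 - 157*I*sqrt(30)) + 160 = 788 - 157*I*sqrt(30)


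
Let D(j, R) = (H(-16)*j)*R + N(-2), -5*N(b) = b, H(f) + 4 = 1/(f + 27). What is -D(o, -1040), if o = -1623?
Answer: 362902778/55 ≈ 6.5982e+6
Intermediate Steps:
H(f) = -4 + 1/(27 + f) (H(f) = -4 + 1/(f + 27) = -4 + 1/(27 + f))
N(b) = -b/5
D(j, R) = ⅖ - 43*R*j/11 (D(j, R) = (((-107 - 4*(-16))/(27 - 16))*j)*R - ⅕*(-2) = (((-107 + 64)/11)*j)*R + ⅖ = (((1/11)*(-43))*j)*R + ⅖ = (-43*j/11)*R + ⅖ = -43*R*j/11 + ⅖ = ⅖ - 43*R*j/11)
-D(o, -1040) = -(⅖ - 43/11*(-1040)*(-1623)) = -(⅖ - 72580560/11) = -1*(-362902778/55) = 362902778/55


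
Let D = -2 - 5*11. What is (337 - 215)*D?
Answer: -6954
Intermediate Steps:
D = -57 (D = -2 - 55 = -57)
(337 - 215)*D = (337 - 215)*(-57) = 122*(-57) = -6954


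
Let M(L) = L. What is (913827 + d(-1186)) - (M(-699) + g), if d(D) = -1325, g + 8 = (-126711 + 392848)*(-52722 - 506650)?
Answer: 148870499173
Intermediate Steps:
g = -148869585972 (g = -8 + (-126711 + 392848)*(-52722 - 506650) = -8 + 266137*(-559372) = -8 - 148869585964 = -148869585972)
(913827 + d(-1186)) - (M(-699) + g) = (913827 - 1325) - (-699 - 148869585972) = 912502 - 1*(-148869586671) = 912502 + 148869586671 = 148870499173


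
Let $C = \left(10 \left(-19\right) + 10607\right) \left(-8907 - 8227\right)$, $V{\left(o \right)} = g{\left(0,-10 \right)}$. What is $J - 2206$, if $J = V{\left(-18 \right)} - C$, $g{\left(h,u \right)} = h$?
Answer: $178482672$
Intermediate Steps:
$V{\left(o \right)} = 0$
$C = -178484878$ ($C = \left(-190 + 10607\right) \left(-17134\right) = 10417 \left(-17134\right) = -178484878$)
$J = 178484878$ ($J = 0 - -178484878 = 0 + 178484878 = 178484878$)
$J - 2206 = 178484878 - 2206 = 178482672$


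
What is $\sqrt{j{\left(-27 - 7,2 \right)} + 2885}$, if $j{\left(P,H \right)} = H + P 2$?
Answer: $\sqrt{2819} \approx 53.094$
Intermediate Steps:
$j{\left(P,H \right)} = H + 2 P$
$\sqrt{j{\left(-27 - 7,2 \right)} + 2885} = \sqrt{\left(2 + 2 \left(-27 - 7\right)\right) + 2885} = \sqrt{\left(2 + 2 \left(-34\right)\right) + 2885} = \sqrt{\left(2 - 68\right) + 2885} = \sqrt{-66 + 2885} = \sqrt{2819}$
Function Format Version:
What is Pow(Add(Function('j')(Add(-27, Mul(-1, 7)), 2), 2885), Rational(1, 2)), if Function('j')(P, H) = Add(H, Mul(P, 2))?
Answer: Pow(2819, Rational(1, 2)) ≈ 53.094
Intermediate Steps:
Function('j')(P, H) = Add(H, Mul(2, P))
Pow(Add(Function('j')(Add(-27, Mul(-1, 7)), 2), 2885), Rational(1, 2)) = Pow(Add(Add(2, Mul(2, Add(-27, Mul(-1, 7)))), 2885), Rational(1, 2)) = Pow(Add(Add(2, Mul(2, Add(-27, -7))), 2885), Rational(1, 2)) = Pow(Add(Add(2, Mul(2, -34)), 2885), Rational(1, 2)) = Pow(Add(Add(2, -68), 2885), Rational(1, 2)) = Pow(Add(-66, 2885), Rational(1, 2)) = Pow(2819, Rational(1, 2))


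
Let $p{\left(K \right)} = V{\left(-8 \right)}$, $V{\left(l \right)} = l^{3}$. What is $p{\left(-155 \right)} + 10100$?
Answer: $9588$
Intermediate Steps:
$p{\left(K \right)} = -512$ ($p{\left(K \right)} = \left(-8\right)^{3} = -512$)
$p{\left(-155 \right)} + 10100 = -512 + 10100 = 9588$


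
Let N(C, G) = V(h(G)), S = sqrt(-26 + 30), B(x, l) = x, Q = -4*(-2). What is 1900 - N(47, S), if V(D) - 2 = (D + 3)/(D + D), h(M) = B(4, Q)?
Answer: 15177/8 ≈ 1897.1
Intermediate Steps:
Q = 8
h(M) = 4
S = 2 (S = sqrt(4) = 2)
V(D) = 2 + (3 + D)/(2*D) (V(D) = 2 + (D + 3)/(D + D) = 2 + (3 + D)/((2*D)) = 2 + (3 + D)*(1/(2*D)) = 2 + (3 + D)/(2*D))
N(C, G) = 23/8 (N(C, G) = (1/2)*(3 + 5*4)/4 = (1/2)*(1/4)*(3 + 20) = (1/2)*(1/4)*23 = 23/8)
1900 - N(47, S) = 1900 - 1*23/8 = 1900 - 23/8 = 15177/8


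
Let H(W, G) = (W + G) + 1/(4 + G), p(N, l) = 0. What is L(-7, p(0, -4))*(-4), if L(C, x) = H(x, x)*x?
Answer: 0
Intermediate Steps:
H(W, G) = G + W + 1/(4 + G) (H(W, G) = (G + W) + 1/(4 + G) = G + W + 1/(4 + G))
L(C, x) = x*(1 + 2*x² + 8*x)/(4 + x) (L(C, x) = ((1 + x² + 4*x + 4*x + x*x)/(4 + x))*x = ((1 + x² + 4*x + 4*x + x²)/(4 + x))*x = ((1 + 2*x² + 8*x)/(4 + x))*x = x*(1 + 2*x² + 8*x)/(4 + x))
L(-7, p(0, -4))*(-4) = (0*(1 + 2*0² + 8*0)/(4 + 0))*(-4) = (0*(1 + 2*0 + 0)/4)*(-4) = (0*(¼)*(1 + 0 + 0))*(-4) = (0*(¼)*1)*(-4) = 0*(-4) = 0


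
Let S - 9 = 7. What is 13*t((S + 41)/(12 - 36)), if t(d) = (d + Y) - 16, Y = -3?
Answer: -2223/8 ≈ -277.88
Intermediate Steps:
S = 16 (S = 9 + 7 = 16)
t(d) = -19 + d (t(d) = (d - 3) - 16 = (-3 + d) - 16 = -19 + d)
13*t((S + 41)/(12 - 36)) = 13*(-19 + (16 + 41)/(12 - 36)) = 13*(-19 + 57/(-24)) = 13*(-19 + 57*(-1/24)) = 13*(-19 - 19/8) = 13*(-171/8) = -2223/8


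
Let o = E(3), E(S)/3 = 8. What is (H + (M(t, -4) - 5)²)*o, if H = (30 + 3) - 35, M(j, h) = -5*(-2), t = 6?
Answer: 552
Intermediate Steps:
M(j, h) = 10
E(S) = 24 (E(S) = 3*8 = 24)
H = -2 (H = 33 - 35 = -2)
o = 24
(H + (M(t, -4) - 5)²)*o = (-2 + (10 - 5)²)*24 = (-2 + 5²)*24 = (-2 + 25)*24 = 23*24 = 552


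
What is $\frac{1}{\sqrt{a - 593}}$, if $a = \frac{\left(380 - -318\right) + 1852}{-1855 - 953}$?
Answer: $- \frac{6 i \sqrt{3613337}}{277949} \approx - 0.041034 i$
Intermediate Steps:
$a = - \frac{425}{468}$ ($a = \frac{\left(380 + 318\right) + 1852}{-2808} = \left(698 + 1852\right) \left(- \frac{1}{2808}\right) = 2550 \left(- \frac{1}{2808}\right) = - \frac{425}{468} \approx -0.90812$)
$\frac{1}{\sqrt{a - 593}} = \frac{1}{\sqrt{- \frac{425}{468} - 593}} = \frac{1}{\sqrt{- \frac{277949}{468}}} = \frac{1}{\frac{1}{78} i \sqrt{3613337}} = - \frac{6 i \sqrt{3613337}}{277949}$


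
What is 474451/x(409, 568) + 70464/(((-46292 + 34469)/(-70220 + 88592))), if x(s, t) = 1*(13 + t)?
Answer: -35549171575/327103 ≈ -1.0868e+5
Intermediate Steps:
x(s, t) = 13 + t
474451/x(409, 568) + 70464/(((-46292 + 34469)/(-70220 + 88592))) = 474451/(13 + 568) + 70464/(((-46292 + 34469)/(-70220 + 88592))) = 474451/581 + 70464/((-11823/18372)) = 474451*(1/581) + 70464/((-11823*1/18372)) = 474451/581 + 70464/(-3941/6124) = 474451/581 + 70464*(-6124/3941) = 474451/581 - 431521536/3941 = -35549171575/327103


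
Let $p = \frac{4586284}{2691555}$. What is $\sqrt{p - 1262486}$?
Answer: $\frac{i \sqrt{9146027484714478530}}{2691555} \approx 1123.6 i$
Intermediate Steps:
$p = \frac{4586284}{2691555}$ ($p = 4586284 \cdot \frac{1}{2691555} = \frac{4586284}{2691555} \approx 1.704$)
$\sqrt{p - 1262486} = \sqrt{\frac{4586284}{2691555} - 1262486} = \sqrt{- \frac{3398045919446}{2691555}} = \frac{i \sqrt{9146027484714478530}}{2691555}$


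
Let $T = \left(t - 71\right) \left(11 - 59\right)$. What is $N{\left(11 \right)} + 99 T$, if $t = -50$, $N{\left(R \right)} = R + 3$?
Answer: $575006$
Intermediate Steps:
$N{\left(R \right)} = 3 + R$
$T = 5808$ ($T = \left(-50 - 71\right) \left(11 - 59\right) = \left(-121\right) \left(-48\right) = 5808$)
$N{\left(11 \right)} + 99 T = \left(3 + 11\right) + 99 \cdot 5808 = 14 + 574992 = 575006$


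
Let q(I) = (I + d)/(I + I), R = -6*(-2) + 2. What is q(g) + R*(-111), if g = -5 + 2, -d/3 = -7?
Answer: -1557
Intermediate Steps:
d = 21 (d = -3*(-7) = 21)
g = -3
R = 14 (R = 12 + 2 = 14)
q(I) = (21 + I)/(2*I) (q(I) = (I + 21)/(I + I) = (21 + I)/((2*I)) = (21 + I)*(1/(2*I)) = (21 + I)/(2*I))
q(g) + R*(-111) = (1/2)*(21 - 3)/(-3) + 14*(-111) = (1/2)*(-1/3)*18 - 1554 = -3 - 1554 = -1557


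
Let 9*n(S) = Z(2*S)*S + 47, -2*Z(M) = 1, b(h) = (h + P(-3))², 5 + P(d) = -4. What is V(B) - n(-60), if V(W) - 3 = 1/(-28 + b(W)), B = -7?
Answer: -3797/684 ≈ -5.5512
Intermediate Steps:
P(d) = -9 (P(d) = -5 - 4 = -9)
b(h) = (-9 + h)² (b(h) = (h - 9)² = (-9 + h)²)
Z(M) = -½ (Z(M) = -½*1 = -½)
V(W) = 3 + 1/(-28 + (-9 + W)²)
n(S) = 47/9 - S/18 (n(S) = (-S/2 + 47)/9 = (47 - S/2)/9 = 47/9 - S/18)
V(B) - n(-60) = (-83 + 3*(-9 - 7)²)/(-28 + (-9 - 7)²) - (47/9 - 1/18*(-60)) = (-83 + 3*(-16)²)/(-28 + (-16)²) - (47/9 + 10/3) = (-83 + 3*256)/(-28 + 256) - 1*77/9 = (-83 + 768)/228 - 77/9 = (1/228)*685 - 77/9 = 685/228 - 77/9 = -3797/684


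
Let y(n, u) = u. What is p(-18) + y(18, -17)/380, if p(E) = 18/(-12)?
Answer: -587/380 ≈ -1.5447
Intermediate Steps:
p(E) = -3/2 (p(E) = 18*(-1/12) = -3/2)
p(-18) + y(18, -17)/380 = -3/2 - 17/380 = -587/380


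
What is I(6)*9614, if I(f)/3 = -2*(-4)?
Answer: 230736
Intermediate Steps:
I(f) = 24 (I(f) = 3*(-2*(-4)) = 3*8 = 24)
I(6)*9614 = 24*9614 = 230736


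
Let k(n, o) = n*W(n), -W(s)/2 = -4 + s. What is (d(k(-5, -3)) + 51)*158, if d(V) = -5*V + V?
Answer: 64938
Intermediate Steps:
W(s) = 8 - 2*s (W(s) = -2*(-4 + s) = 8 - 2*s)
k(n, o) = n*(8 - 2*n)
d(V) = -4*V
(d(k(-5, -3)) + 51)*158 = (-8*(-5)*(4 - 1*(-5)) + 51)*158 = (-8*(-5)*(4 + 5) + 51)*158 = (-8*(-5)*9 + 51)*158 = (-4*(-90) + 51)*158 = (360 + 51)*158 = 411*158 = 64938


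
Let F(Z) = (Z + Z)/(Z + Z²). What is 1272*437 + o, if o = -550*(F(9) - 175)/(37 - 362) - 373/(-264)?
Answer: 9533574293/17160 ≈ 5.5557e+5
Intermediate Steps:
F(Z) = 2*Z/(Z + Z²) (F(Z) = (2*Z)/(Z + Z²) = 2*Z/(Z + Z²))
o = -5051947/17160 (o = -550*(2/(1 + 9) - 175)/(37 - 362) - 373/(-264) = -550/((-325/(2/10 - 175))) - 373*(-1/264) = -550/((-325/(2*(⅒) - 175))) + 373/264 = -550/((-325/(⅕ - 175))) + 373/264 = -550/((-325/(-874/5))) + 373/264 = -550/((-325*(-5/874))) + 373/264 = -550/1625/874 + 373/264 = -550*874/1625 + 373/264 = -19228/65 + 373/264 = -5051947/17160 ≈ -294.40)
1272*437 + o = 1272*437 - 5051947/17160 = 555864 - 5051947/17160 = 9533574293/17160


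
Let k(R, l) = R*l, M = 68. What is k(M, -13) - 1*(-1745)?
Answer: 861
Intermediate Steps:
k(M, -13) - 1*(-1745) = 68*(-13) - 1*(-1745) = -884 + 1745 = 861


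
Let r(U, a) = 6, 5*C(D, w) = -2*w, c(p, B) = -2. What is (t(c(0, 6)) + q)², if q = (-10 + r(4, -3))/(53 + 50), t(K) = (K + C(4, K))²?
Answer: 13017664/6630625 ≈ 1.9633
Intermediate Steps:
C(D, w) = -2*w/5 (C(D, w) = (-2*w)/5 = -2*w/5)
t(K) = 9*K²/25 (t(K) = (K - 2*K/5)² = (3*K/5)² = 9*K²/25)
q = -4/103 (q = (-10 + 6)/(53 + 50) = -4/103 ≈ -0.038835)
(t(c(0, 6)) + q)² = ((9/25)*(-2)² - 4/103)² = ((9/25)*4 - 4/103)² = (36/25 - 4/103)² = (3608/2575)² = 13017664/6630625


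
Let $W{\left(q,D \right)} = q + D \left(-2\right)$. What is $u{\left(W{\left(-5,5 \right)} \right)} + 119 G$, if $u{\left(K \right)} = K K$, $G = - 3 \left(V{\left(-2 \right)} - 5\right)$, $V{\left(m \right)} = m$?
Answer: $2724$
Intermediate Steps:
$W{\left(q,D \right)} = q - 2 D$
$G = 21$ ($G = - 3 \left(-2 - 5\right) = \left(-3\right) \left(-7\right) = 21$)
$u{\left(K \right)} = K^{2}$
$u{\left(W{\left(-5,5 \right)} \right)} + 119 G = \left(-5 - 10\right)^{2} + 119 \cdot 21 = \left(-5 - 10\right)^{2} + 2499 = \left(-15\right)^{2} + 2499 = 225 + 2499 = 2724$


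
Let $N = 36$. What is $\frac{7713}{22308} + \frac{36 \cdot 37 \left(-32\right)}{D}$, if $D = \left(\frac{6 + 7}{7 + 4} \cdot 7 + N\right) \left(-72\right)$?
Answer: $\frac{49675309}{3621332} \approx 13.717$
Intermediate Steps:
$D = - \frac{35064}{11}$ ($D = \left(\frac{6 + 7}{7 + 4} \cdot 7 + 36\right) \left(-72\right) = \left(\frac{13}{11} \cdot 7 + 36\right) \left(-72\right) = \left(\frac{91}{11} + 36\right) \left(-72\right) = \frac{487}{11} \left(-72\right) = - \frac{35064}{11} \approx -3187.6$)
$\frac{7713}{22308} + \frac{36 \cdot 37 \left(-32\right)}{D} = \frac{7713}{22308} + \frac{36 \cdot 37 \left(-32\right)}{- \frac{35064}{11}} = 7713 \cdot \frac{1}{22308} + 1332 \left(-32\right) \left(- \frac{11}{35064}\right) = \frac{2571}{7436} - - \frac{6512}{487} = \frac{2571}{7436} + \frac{6512}{487} = \frac{49675309}{3621332}$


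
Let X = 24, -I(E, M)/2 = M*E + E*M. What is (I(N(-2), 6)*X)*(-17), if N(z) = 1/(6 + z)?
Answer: 2448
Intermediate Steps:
I(E, M) = -4*E*M (I(E, M) = -2*(M*E + E*M) = -2*(E*M + E*M) = -4*E*M)
(I(N(-2), 6)*X)*(-17) = (-4*6/(6 - 2)*24)*(-17) = (-4*6/4*24)*(-17) = (-4*1/4*6*24)*(-17) = -6*24*(-17) = -144*(-17) = 2448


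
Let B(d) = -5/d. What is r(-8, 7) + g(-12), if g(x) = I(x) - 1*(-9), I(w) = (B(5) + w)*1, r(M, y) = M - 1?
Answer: -13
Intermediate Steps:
r(M, y) = -1 + M
I(w) = -1 + w (I(w) = (-5/5 + w)*1 = (-5*⅕ + w)*1 = (-1 + w)*1 = -1 + w)
g(x) = 8 + x (g(x) = (-1 + x) - 1*(-9) = (-1 + x) + 9 = 8 + x)
r(-8, 7) + g(-12) = (-1 - 8) + (8 - 12) = -9 - 4 = -13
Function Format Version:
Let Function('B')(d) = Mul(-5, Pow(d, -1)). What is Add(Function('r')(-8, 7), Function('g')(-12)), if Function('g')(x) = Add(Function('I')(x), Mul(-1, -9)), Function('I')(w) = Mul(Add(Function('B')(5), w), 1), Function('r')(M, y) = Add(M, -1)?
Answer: -13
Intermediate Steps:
Function('r')(M, y) = Add(-1, M)
Function('I')(w) = Add(-1, w) (Function('I')(w) = Mul(Add(Mul(-5, Pow(5, -1)), w), 1) = Mul(Add(Mul(-5, Rational(1, 5)), w), 1) = Mul(Add(-1, w), 1) = Add(-1, w))
Function('g')(x) = Add(8, x) (Function('g')(x) = Add(Add(-1, x), Mul(-1, -9)) = Add(Add(-1, x), 9) = Add(8, x))
Add(Function('r')(-8, 7), Function('g')(-12)) = Add(Add(-1, -8), Add(8, -12)) = Add(-9, -4) = -13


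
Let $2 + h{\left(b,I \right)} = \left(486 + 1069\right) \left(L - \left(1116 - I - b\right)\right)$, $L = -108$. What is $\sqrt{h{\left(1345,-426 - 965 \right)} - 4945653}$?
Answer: $3 i \sqrt{768945} \approx 2630.7 i$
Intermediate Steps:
$h{\left(b,I \right)} = -1903322 + 1555 I + 1555 b$ ($h{\left(b,I \right)} = -2 + \left(486 + 1069\right) \left(-108 - \left(1116 - I - b\right)\right) = -2 + 1555 \left(-108 - \left(1116 - I - b\right)\right) = -2 + 1555 \left(-108 + \left(-1116 + I + b\right)\right) = -2 + 1555 \left(-1224 + I + b\right) = -2 + \left(-1903320 + 1555 I + 1555 b\right) = -1903322 + 1555 I + 1555 b$)
$\sqrt{h{\left(1345,-426 - 965 \right)} - 4945653} = \sqrt{\left(-1903322 + 1555 \left(-426 - 965\right) + 1555 \cdot 1345\right) - 4945653} = \sqrt{\left(-1903322 + 1555 \left(-426 - 965\right) + 2091475\right) - 4945653} = \sqrt{\left(-1903322 + 1555 \left(-1391\right) + 2091475\right) - 4945653} = \sqrt{\left(-1903322 - 2163005 + 2091475\right) - 4945653} = \sqrt{-1974852 - 4945653} = \sqrt{-6920505} = 3 i \sqrt{768945}$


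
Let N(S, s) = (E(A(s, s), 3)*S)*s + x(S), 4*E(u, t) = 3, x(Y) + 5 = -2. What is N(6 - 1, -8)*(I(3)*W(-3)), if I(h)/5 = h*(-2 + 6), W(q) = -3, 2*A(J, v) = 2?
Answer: 6660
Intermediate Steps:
A(J, v) = 1 (A(J, v) = (½)*2 = 1)
x(Y) = -7 (x(Y) = -5 - 2 = -7)
I(h) = 20*h (I(h) = 5*(h*(-2 + 6)) = 5*(h*4) = 5*(4*h) = 20*h)
E(u, t) = ¾ (E(u, t) = (¼)*3 = ¾)
N(S, s) = -7 + 3*S*s/4 (N(S, s) = (3*S/4)*s - 7 = 3*S*s/4 - 7 = -7 + 3*S*s/4)
N(6 - 1, -8)*(I(3)*W(-3)) = (-7 + (¾)*(6 - 1)*(-8))*((20*3)*(-3)) = (-7 + (¾)*5*(-8))*(60*(-3)) = (-7 - 30)*(-180) = -37*(-180) = 6660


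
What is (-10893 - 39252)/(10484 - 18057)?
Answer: 50145/7573 ≈ 6.6216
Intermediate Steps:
(-10893 - 39252)/(10484 - 18057) = -50145/(-7573) = -50145*(-1/7573) = 50145/7573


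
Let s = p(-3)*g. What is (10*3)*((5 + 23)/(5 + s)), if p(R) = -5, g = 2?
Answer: -168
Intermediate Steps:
s = -10 (s = -5*2 = -10)
(10*3)*((5 + 23)/(5 + s)) = (10*3)*((5 + 23)/(5 - 10)) = 30*(28/(-5)) = 30*(28*(-⅕)) = 30*(-28/5) = -168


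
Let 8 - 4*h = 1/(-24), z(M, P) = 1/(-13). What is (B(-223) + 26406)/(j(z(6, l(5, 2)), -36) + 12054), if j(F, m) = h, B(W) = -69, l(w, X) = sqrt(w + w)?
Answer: 2528352/1157377 ≈ 2.1846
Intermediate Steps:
l(w, X) = sqrt(2)*sqrt(w) (l(w, X) = sqrt(2*w) = sqrt(2)*sqrt(w))
z(M, P) = -1/13
h = 193/96 (h = 2 - 1/4/(-24) = 2 - 1/4*(-1/24) = 2 + 1/96 = 193/96 ≈ 2.0104)
j(F, m) = 193/96
(B(-223) + 26406)/(j(z(6, l(5, 2)), -36) + 12054) = (-69 + 26406)/(193/96 + 12054) = 26337/(1157377/96) = 26337*(96/1157377) = 2528352/1157377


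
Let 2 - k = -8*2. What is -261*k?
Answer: -4698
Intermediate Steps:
k = 18 (k = 2 - (-8)*2 = 2 - 1*(-16) = 2 + 16 = 18)
-261*k = -261*18 = -4698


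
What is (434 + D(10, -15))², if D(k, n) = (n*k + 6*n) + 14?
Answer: 43264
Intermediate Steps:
D(k, n) = 14 + 6*n + k*n (D(k, n) = (k*n + 6*n) + 14 = (6*n + k*n) + 14 = 14 + 6*n + k*n)
(434 + D(10, -15))² = (434 + (14 + 6*(-15) + 10*(-15)))² = (434 + (14 - 90 - 150))² = (434 - 226)² = 208² = 43264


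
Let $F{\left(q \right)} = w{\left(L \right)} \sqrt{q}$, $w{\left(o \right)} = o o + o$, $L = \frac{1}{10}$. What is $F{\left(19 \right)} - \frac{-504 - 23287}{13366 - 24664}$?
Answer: $- \frac{23791}{11298} + \frac{11 \sqrt{19}}{100} \approx -1.6263$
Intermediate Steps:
$L = \frac{1}{10} \approx 0.1$
$w{\left(o \right)} = o + o^{2}$ ($w{\left(o \right)} = o^{2} + o = o + o^{2}$)
$F{\left(q \right)} = \frac{11 \sqrt{q}}{100}$ ($F{\left(q \right)} = \frac{1 + \frac{1}{10}}{10} \sqrt{q} = \frac{1}{10} \cdot \frac{11}{10} \sqrt{q} = \frac{11 \sqrt{q}}{100}$)
$F{\left(19 \right)} - \frac{-504 - 23287}{13366 - 24664} = \frac{11 \sqrt{19}}{100} - \frac{-504 - 23287}{13366 - 24664} = \frac{11 \sqrt{19}}{100} - - \frac{23791}{-11298} = \frac{11 \sqrt{19}}{100} - \left(-23791\right) \left(- \frac{1}{11298}\right) = \frac{11 \sqrt{19}}{100} - \frac{23791}{11298} = - \frac{23791}{11298} + \frac{11 \sqrt{19}}{100}$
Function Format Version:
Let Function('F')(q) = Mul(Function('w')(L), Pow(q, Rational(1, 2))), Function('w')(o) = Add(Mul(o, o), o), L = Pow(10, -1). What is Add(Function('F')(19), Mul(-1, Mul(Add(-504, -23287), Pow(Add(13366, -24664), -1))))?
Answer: Add(Rational(-23791, 11298), Mul(Rational(11, 100), Pow(19, Rational(1, 2)))) ≈ -1.6263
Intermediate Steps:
L = Rational(1, 10) ≈ 0.10000
Function('w')(o) = Add(o, Pow(o, 2)) (Function('w')(o) = Add(Pow(o, 2), o) = Add(o, Pow(o, 2)))
Function('F')(q) = Mul(Rational(11, 100), Pow(q, Rational(1, 2))) (Function('F')(q) = Mul(Mul(Rational(1, 10), Add(1, Rational(1, 10))), Pow(q, Rational(1, 2))) = Mul(Mul(Rational(1, 10), Rational(11, 10)), Pow(q, Rational(1, 2))) = Mul(Rational(11, 100), Pow(q, Rational(1, 2))))
Add(Function('F')(19), Mul(-1, Mul(Add(-504, -23287), Pow(Add(13366, -24664), -1)))) = Add(Mul(Rational(11, 100), Pow(19, Rational(1, 2))), Mul(-1, Mul(Add(-504, -23287), Pow(Add(13366, -24664), -1)))) = Add(Mul(Rational(11, 100), Pow(19, Rational(1, 2))), Mul(-1, Mul(-23791, Pow(-11298, -1)))) = Add(Mul(Rational(11, 100), Pow(19, Rational(1, 2))), Mul(-1, Mul(-23791, Rational(-1, 11298)))) = Add(Mul(Rational(11, 100), Pow(19, Rational(1, 2))), Mul(-1, Rational(23791, 11298))) = Add(Mul(Rational(11, 100), Pow(19, Rational(1, 2))), Rational(-23791, 11298)) = Add(Rational(-23791, 11298), Mul(Rational(11, 100), Pow(19, Rational(1, 2))))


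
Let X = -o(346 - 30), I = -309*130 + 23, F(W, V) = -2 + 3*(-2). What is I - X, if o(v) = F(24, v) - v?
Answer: -40471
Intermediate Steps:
F(W, V) = -8 (F(W, V) = -2 - 6 = -8)
o(v) = -8 - v
I = -40147 (I = -40170 + 23 = -40147)
X = 324 (X = -(-8 - (346 - 30)) = -(-8 - 1*316) = -(-8 - 316) = -1*(-324) = 324)
I - X = -40147 - 1*324 = -40147 - 324 = -40471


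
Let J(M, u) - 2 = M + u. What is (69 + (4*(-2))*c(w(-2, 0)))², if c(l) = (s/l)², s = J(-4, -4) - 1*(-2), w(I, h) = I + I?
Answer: 3721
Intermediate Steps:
w(I, h) = 2*I
J(M, u) = 2 + M + u (J(M, u) = 2 + (M + u) = 2 + M + u)
s = -4 (s = (2 - 4 - 4) - 1*(-2) = -6 + 2 = -4)
c(l) = 16/l² (c(l) = (-4/l)² = 16/l²)
(69 + (4*(-2))*c(w(-2, 0)))² = (69 + (4*(-2))*(16/(2*(-2))²))² = (69 - 128/(-4)²)² = (69 - 128/16)² = (69 - 8*1)² = (69 - 8)² = 61² = 3721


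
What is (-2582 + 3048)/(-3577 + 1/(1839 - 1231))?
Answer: -283328/2174815 ≈ -0.13028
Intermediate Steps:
(-2582 + 3048)/(-3577 + 1/(1839 - 1231)) = 466/(-3577 + 1/608) = 466/(-2174815/608) = 466*(-608/2174815) = -283328/2174815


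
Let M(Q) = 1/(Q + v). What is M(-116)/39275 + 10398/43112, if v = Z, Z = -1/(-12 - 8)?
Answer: 94703572031/392658599220 ≈ 0.24119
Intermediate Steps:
Z = 1/20 (Z = -1/(-20) = -1*(-1/20) = 1/20 ≈ 0.050000)
v = 1/20 ≈ 0.050000
M(Q) = 1/(1/20 + Q) (M(Q) = 1/(Q + 1/20) = 1/(1/20 + Q))
M(-116)/39275 + 10398/43112 = (20/(1 + 20*(-116)))/39275 + 10398/43112 = (20/(1 - 2320))*(1/39275) + 10398*(1/43112) = (20/(-2319))*(1/39275) + 5199/21556 = (20*(-1/2319))*(1/39275) + 5199/21556 = -20/2319*1/39275 + 5199/21556 = -4/18215745 + 5199/21556 = 94703572031/392658599220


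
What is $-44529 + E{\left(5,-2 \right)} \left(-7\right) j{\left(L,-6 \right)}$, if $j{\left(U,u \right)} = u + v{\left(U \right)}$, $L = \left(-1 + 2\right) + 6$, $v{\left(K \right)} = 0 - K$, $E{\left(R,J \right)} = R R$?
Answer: $-42254$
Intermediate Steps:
$E{\left(R,J \right)} = R^{2}$
$v{\left(K \right)} = - K$
$L = 7$ ($L = 1 + 6 = 7$)
$j{\left(U,u \right)} = u - U$
$-44529 + E{\left(5,-2 \right)} \left(-7\right) j{\left(L,-6 \right)} = -44529 + 5^{2} \left(-7\right) \left(-6 - 7\right) = -44529 + 25 \left(-7\right) \left(-6 - 7\right) = -44529 - -2275 = -44529 + 2275 = -42254$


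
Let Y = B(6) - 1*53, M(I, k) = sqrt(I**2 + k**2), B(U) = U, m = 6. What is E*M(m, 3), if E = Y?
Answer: -141*sqrt(5) ≈ -315.29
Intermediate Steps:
Y = -47 (Y = 6 - 1*53 = 6 - 53 = -47)
E = -47
E*M(m, 3) = -47*sqrt(6**2 + 3**2) = -47*sqrt(36 + 9) = -141*sqrt(5)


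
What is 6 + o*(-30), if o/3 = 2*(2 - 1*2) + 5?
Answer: -444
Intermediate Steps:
o = 15 (o = 3*(2*(2 - 1*2) + 5) = 3*(2*(2 - 2) + 5) = 3*(2*0 + 5) = 3*(0 + 5) = 3*5 = 15)
6 + o*(-30) = 6 + 15*(-30) = 6 - 450 = -444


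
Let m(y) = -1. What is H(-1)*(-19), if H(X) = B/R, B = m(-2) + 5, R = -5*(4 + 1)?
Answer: 76/25 ≈ 3.0400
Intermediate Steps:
R = -25 (R = -5*5 = -25)
B = 4 (B = -1 + 5 = 4)
H(X) = -4/25 (H(X) = 4/(-25) = 4*(-1/25) = -4/25)
H(-1)*(-19) = -4/25*(-19) = 76/25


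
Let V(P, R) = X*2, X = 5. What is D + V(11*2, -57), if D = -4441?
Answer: -4431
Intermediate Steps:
V(P, R) = 10 (V(P, R) = 5*2 = 10)
D + V(11*2, -57) = -4441 + 10 = -4431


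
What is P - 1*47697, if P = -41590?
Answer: -89287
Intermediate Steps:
P - 1*47697 = -41590 - 1*47697 = -41590 - 47697 = -89287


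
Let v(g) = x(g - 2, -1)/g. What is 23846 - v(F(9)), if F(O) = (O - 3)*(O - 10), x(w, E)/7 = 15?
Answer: 47727/2 ≈ 23864.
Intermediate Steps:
x(w, E) = 105 (x(w, E) = 7*15 = 105)
F(O) = (-10 + O)*(-3 + O) (F(O) = (-3 + O)*(-10 + O) = (-10 + O)*(-3 + O))
v(g) = 105/g
23846 - v(F(9)) = 23846 - 105/(30 + 9**2 - 13*9) = 23846 - 105/(30 + 81 - 117) = 23846 - 105/(-6) = 23846 - 105*(-1)/6 = 23846 - 1*(-35/2) = 23846 + 35/2 = 47727/2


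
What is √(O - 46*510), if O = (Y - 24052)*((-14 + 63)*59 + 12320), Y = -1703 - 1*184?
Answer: I*√394581589 ≈ 19864.0*I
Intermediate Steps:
Y = -1887 (Y = -1703 - 184 = -1887)
O = -394558129 (O = (-1887 - 24052)*((-14 + 63)*59 + 12320) = -25939*(49*59 + 12320) = -25939*(2891 + 12320) = -25939*15211 = -394558129)
√(O - 46*510) = √(-394558129 - 46*510) = √(-394558129 - 23460) = √(-394581589) = I*√394581589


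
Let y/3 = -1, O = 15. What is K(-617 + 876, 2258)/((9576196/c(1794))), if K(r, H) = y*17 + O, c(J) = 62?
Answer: -558/2394049 ≈ -0.00023308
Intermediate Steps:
y = -3 (y = 3*(-1) = -3)
K(r, H) = -36 (K(r, H) = -3*17 + 15 = -51 + 15 = -36)
K(-617 + 876, 2258)/((9576196/c(1794))) = -36/(9576196/62) = -36/(9576196*(1/62)) = -36/4788098/31 = -36*31/4788098 = -558/2394049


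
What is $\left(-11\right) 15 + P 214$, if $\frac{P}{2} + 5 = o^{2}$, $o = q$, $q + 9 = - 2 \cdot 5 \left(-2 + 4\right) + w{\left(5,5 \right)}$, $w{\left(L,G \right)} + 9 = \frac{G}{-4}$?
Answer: $\frac{2628223}{4} \approx 6.5706 \cdot 10^{5}$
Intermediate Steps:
$w{\left(L,G \right)} = -9 - \frac{G}{4}$ ($w{\left(L,G \right)} = -9 + \frac{G}{-4} = -9 + G \left(- \frac{1}{4}\right) = -9 - \frac{G}{4}$)
$q = - \frac{157}{4}$ ($q = -9 - \left(\frac{41}{4} + 2 \cdot 5 \left(-2 + 4\right)\right) = -9 - \left(\frac{41}{4} + 2 \cdot 5 \cdot 2\right) = -9 - \frac{121}{4} = - \frac{157}{4} \approx -39.25$)
$o = - \frac{157}{4} \approx -39.25$
$P = \frac{24569}{8}$ ($P = -10 + 2 \left(- \frac{157}{4}\right)^{2} = -10 + 2 \cdot \frac{24649}{16} = -10 + \frac{24649}{8} = \frac{24569}{8} \approx 3071.1$)
$\left(-11\right) 15 + P 214 = \left(-11\right) 15 + \frac{24569}{8} \cdot 214 = -165 + \frac{2628883}{4} = \frac{2628223}{4}$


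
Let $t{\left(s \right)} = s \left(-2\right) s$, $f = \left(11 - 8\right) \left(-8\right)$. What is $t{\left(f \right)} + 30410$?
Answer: $29258$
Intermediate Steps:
$f = -24$ ($f = 3 \left(-8\right) = -24$)
$t{\left(s \right)} = - 2 s^{2}$ ($t{\left(s \right)} = - 2 s s = - 2 s^{2}$)
$t{\left(f \right)} + 30410 = - 2 \left(-24\right)^{2} + 30410 = \left(-2\right) 576 + 30410 = -1152 + 30410 = 29258$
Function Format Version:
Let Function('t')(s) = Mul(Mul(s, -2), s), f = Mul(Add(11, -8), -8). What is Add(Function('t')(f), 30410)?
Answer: 29258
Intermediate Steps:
f = -24 (f = Mul(3, -8) = -24)
Function('t')(s) = Mul(-2, Pow(s, 2)) (Function('t')(s) = Mul(Mul(-2, s), s) = Mul(-2, Pow(s, 2)))
Add(Function('t')(f), 30410) = Add(Mul(-2, Pow(-24, 2)), 30410) = Add(Mul(-2, 576), 30410) = Add(-1152, 30410) = 29258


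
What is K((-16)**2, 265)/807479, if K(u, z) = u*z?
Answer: 67840/807479 ≈ 0.084015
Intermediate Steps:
K((-16)**2, 265)/807479 = ((-16)**2*265)/807479 = (256*265)*(1/807479) = 67840*(1/807479) = 67840/807479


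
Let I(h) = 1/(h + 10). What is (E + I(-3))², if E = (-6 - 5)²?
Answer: 719104/49 ≈ 14676.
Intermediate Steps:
I(h) = 1/(10 + h)
E = 121 (E = (-11)² = 121)
(E + I(-3))² = (121 + 1/(10 - 3))² = (121 + 1/7)² = (121 + ⅐)² = (848/7)² = 719104/49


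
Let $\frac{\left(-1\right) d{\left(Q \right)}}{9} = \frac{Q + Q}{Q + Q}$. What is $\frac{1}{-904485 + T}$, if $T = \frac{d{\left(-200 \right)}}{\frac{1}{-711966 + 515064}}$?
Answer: $\frac{1}{867633} \approx 1.1526 \cdot 10^{-6}$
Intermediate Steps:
$d{\left(Q \right)} = -9$ ($d{\left(Q \right)} = - 9 \frac{Q + Q}{Q + Q} = - 9 \frac{2 Q}{2 Q} = - 9 \cdot 2 Q \frac{1}{2 Q} = \left(-9\right) 1 = -9$)
$T = 1772118$ ($T = - \frac{9}{\frac{1}{-711966 + 515064}} = - \frac{9}{\frac{1}{-196902}} = - \frac{9}{- \frac{1}{196902}} = \left(-9\right) \left(-196902\right) = 1772118$)
$\frac{1}{-904485 + T} = \frac{1}{-904485 + 1772118} = \frac{1}{867633}$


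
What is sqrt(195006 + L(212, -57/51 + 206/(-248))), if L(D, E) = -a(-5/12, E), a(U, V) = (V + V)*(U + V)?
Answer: sqrt(216625048114)/1054 ≈ 441.58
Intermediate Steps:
a(U, V) = 2*V*(U + V) (a(U, V) = (2*V)*(U + V) = 2*V*(U + V))
L(D, E) = -2*E*(-5/12 + E)
sqrt(195006 + L(212, -57/51 + 206/(-248))) = sqrt(195006 + (-57/51 + 206/(-248))*(5 - 12*(-57/51 + 206/(-248)))/6) = sqrt(195006 + (-57*1/51 + 206*(-1/248))*(5 - 12*(-57*1/51 + 206*(-1/248)))/6) = sqrt(195006 + (-19/17 - 103/124)*(5 - 12*(-19/17 - 103/124))/6) = sqrt(195006 + (1/6)*(-4107/2108)*(5 - 12*(-4107/2108))) = sqrt(195006 + (1/6)*(-4107/2108)*(5 + 12321/527)) = sqrt(195006 + (1/6)*(-4107/2108)*(14956/527)) = sqrt(195006 - 5118691/555458) = sqrt(108312524057/555458) = sqrt(216625048114)/1054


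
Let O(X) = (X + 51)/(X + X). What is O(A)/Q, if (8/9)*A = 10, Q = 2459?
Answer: 83/73770 ≈ 0.0011251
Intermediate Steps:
A = 45/4 (A = (9/8)*10 = 45/4 ≈ 11.250)
O(X) = (51 + X)/(2*X) (O(X) = (51 + X)/((2*X)) = (51 + X)*(1/(2*X)) = (51 + X)/(2*X))
O(A)/Q = ((51 + 45/4)/(2*(45/4)))/2459 = ((1/2)*(4/45)*(249/4))*(1/2459) = (83/30)*(1/2459) = 83/73770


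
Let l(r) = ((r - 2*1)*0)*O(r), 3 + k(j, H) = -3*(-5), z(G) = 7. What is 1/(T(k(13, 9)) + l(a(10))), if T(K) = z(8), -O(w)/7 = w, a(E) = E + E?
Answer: ⅐ ≈ 0.14286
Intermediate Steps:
a(E) = 2*E
O(w) = -7*w
k(j, H) = 12 (k(j, H) = -3 - 3*(-5) = -3 + 15 = 12)
T(K) = 7
l(r) = 0 (l(r) = ((r - 2*1)*0)*(-7*r) = ((r - 2)*0)*(-7*r) = ((-2 + r)*0)*(-7*r) = 0*(-7*r) = 0)
1/(T(k(13, 9)) + l(a(10))) = 1/(7 + 0) = 1/7 = ⅐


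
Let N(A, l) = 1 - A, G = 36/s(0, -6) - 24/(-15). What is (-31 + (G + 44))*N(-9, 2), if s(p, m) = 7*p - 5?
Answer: 74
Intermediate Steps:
s(p, m) = -5 + 7*p
G = -28/5 (G = 36/(-5 + 7*0) - 24/(-15) = 36/(-5 + 0) - 24*(-1/15) = 36/(-5) + 8/5 = 36*(-1/5) + 8/5 = -36/5 + 8/5 = -28/5 ≈ -5.6000)
(-31 + (G + 44))*N(-9, 2) = (-31 + (-28/5 + 44))*(1 - 1*(-9)) = (-31 + 192/5)*(1 + 9) = (37/5)*10 = 74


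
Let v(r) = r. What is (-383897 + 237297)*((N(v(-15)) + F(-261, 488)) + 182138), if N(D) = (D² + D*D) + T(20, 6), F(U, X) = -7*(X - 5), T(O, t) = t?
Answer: -26272625800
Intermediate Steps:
F(U, X) = 35 - 7*X (F(U, X) = -7*(-5 + X) = 35 - 7*X)
N(D) = 6 + 2*D² (N(D) = (D² + D*D) + 6 = (D² + D²) + 6 = 2*D² + 6 = 6 + 2*D²)
(-383897 + 237297)*((N(v(-15)) + F(-261, 488)) + 182138) = (-383897 + 237297)*(((6 + 2*(-15)²) + (35 - 7*488)) + 182138) = -146600*(((6 + 2*225) + (35 - 3416)) + 182138) = -146600*(((6 + 450) - 3381) + 182138) = -146600*((456 - 3381) + 182138) = -146600*(-2925 + 182138) = -146600*179213 = -26272625800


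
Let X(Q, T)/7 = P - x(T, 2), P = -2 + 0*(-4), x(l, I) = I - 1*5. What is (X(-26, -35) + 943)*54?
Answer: 51300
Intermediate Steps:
x(l, I) = -5 + I (x(l, I) = I - 5 = -5 + I)
P = -2 (P = -2 + 0 = -2)
X(Q, T) = 7 (X(Q, T) = 7*(-2 - (-5 + 2)) = 7*(-2 - 1*(-3)) = 7*(-2 + 3) = 7*1 = 7)
(X(-26, -35) + 943)*54 = (7 + 943)*54 = 950*54 = 51300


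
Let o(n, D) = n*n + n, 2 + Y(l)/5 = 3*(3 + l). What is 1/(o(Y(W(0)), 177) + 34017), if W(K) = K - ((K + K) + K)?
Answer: 1/35277 ≈ 2.8347e-5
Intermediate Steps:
W(K) = -2*K (W(K) = K - (2*K + K) = K - 3*K = -2*K)
Y(l) = 35 + 15*l (Y(l) = -10 + 5*(3*(3 + l)) = -10 + 5*(9 + 3*l) = -10 + (45 + 15*l) = 35 + 15*l)
o(n, D) = n + n**2 (o(n, D) = n**2 + n = n + n**2)
1/(o(Y(W(0)), 177) + 34017) = 1/((35 + 15*(-2*0))*(1 + (35 + 15*(-2*0))) + 34017) = 1/((35 + 15*0)*(1 + (35 + 15*0)) + 34017) = 1/((35 + 0)*(1 + (35 + 0)) + 34017) = 1/(35*(1 + 35) + 34017) = 1/(35*36 + 34017) = 1/(1260 + 34017) = 1/35277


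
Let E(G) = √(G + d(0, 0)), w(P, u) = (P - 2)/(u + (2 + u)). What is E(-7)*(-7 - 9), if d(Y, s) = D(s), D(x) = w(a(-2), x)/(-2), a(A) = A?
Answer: -16*I*√6 ≈ -39.192*I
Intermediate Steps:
w(P, u) = (-2 + P)/(2 + 2*u)
D(x) = 1/(1 + x) (D(x) = ((-2 - 2)/(2*(1 + x)))/(-2) = ((½)*(-4)/(1 + x))*(-½) = -2/(1 + x)*(-½) = 1/(1 + x))
d(Y, s) = 1/(1 + s)
E(G) = √(1 + G) (E(G) = √(G + 1/(1 + 0)) = √(G + 1/1) = √(G + 1) = √(1 + G))
E(-7)*(-7 - 9) = √(1 - 7)*(-7 - 9) = √(-6)*(-16) = (I*√6)*(-16) = -16*I*√6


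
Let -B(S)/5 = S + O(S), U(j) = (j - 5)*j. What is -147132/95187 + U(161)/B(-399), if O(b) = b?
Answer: 14314762/3014255 ≈ 4.7490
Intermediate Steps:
U(j) = j*(-5 + j) (U(j) = (-5 + j)*j = j*(-5 + j))
B(S) = -10*S (B(S) = -5*(S + S) = -10*S)
-147132/95187 + U(161)/B(-399) = -147132/95187 + (161*(-5 + 161))/((-10*(-399))) = -147132*1/95187 + (161*156)/3990 = -49044/31729 + 25116*(1/3990) = -49044/31729 + 598/95 = 14314762/3014255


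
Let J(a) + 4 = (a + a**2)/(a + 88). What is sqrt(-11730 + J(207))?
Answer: I*sqrt(1008449830)/295 ≈ 107.65*I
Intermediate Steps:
J(a) = -4 + (a + a**2)/(88 + a) (J(a) = -4 + (a + a**2)/(a + 88) = -4 + (a + a**2)/(88 + a))
sqrt(-11730 + J(207)) = sqrt(-11730 + (-352 + 207**2 - 3*207)/(88 + 207)) = sqrt(-11730 + (-352 + 42849 - 621)/295) = sqrt(-11730 + (1/295)*41876) = sqrt(-11730 + 41876/295) = sqrt(-3418474/295) = I*sqrt(1008449830)/295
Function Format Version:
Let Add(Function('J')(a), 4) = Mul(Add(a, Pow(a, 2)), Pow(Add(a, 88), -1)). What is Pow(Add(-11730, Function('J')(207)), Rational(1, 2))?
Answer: Mul(Rational(1, 295), I, Pow(1008449830, Rational(1, 2))) ≈ Mul(107.65, I)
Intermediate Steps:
Function('J')(a) = Add(-4, Mul(Pow(Add(88, a), -1), Add(a, Pow(a, 2)))) (Function('J')(a) = Add(-4, Mul(Add(a, Pow(a, 2)), Pow(Add(a, 88), -1))) = Add(-4, Mul(Add(a, Pow(a, 2)), Pow(Add(88, a), -1))) = Add(-4, Mul(Pow(Add(88, a), -1), Add(a, Pow(a, 2)))))
Pow(Add(-11730, Function('J')(207)), Rational(1, 2)) = Pow(Add(-11730, Mul(Pow(Add(88, 207), -1), Add(-352, Pow(207, 2), Mul(-3, 207)))), Rational(1, 2)) = Pow(Add(-11730, Mul(Pow(295, -1), Add(-352, 42849, -621))), Rational(1, 2)) = Pow(Add(-11730, Mul(Rational(1, 295), 41876)), Rational(1, 2)) = Pow(Add(-11730, Rational(41876, 295)), Rational(1, 2)) = Pow(Rational(-3418474, 295), Rational(1, 2)) = Mul(Rational(1, 295), I, Pow(1008449830, Rational(1, 2)))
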